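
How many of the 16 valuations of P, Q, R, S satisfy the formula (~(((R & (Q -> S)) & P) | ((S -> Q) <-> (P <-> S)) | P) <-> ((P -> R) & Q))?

P | Q | R | S || (Q -> S) | (R & (Q -> S)) | ((R & (Q -> S)) & P) | (S -> Q) | (P <-> S) | ((S -> Q) <-> (P <-> S)) | (P -> R) | ((P -> R) & Q) | φ
T | T | T | T ||    T     |       T        |          T           |    T     |     T     |            T             |    T     |       T        | F
T | T | T | F ||    F     |       F        |          F           |    T     |     F     |            F             |    T     |       T        | F
T | T | F | T ||    T     |       F        |          F           |    T     |     T     |            T             |    F     |       F        | T
T | T | F | F ||    F     |       F        |          F           |    T     |     F     |            F             |    F     |       F        | T
T | F | T | T ||    T     |       T        |          T           |    F     |     T     |            F             |    T     |       F        | T
T | F | T | F ||    T     |       T        |          T           |    T     |     F     |            F             |    T     |       F        | T
T | F | F | T ||    T     |       F        |          F           |    F     |     T     |            F             |    F     |       F        | T
T | F | F | F ||    T     |       F        |          F           |    T     |     F     |            F             |    F     |       F        | T
F | T | T | T ||    T     |       T        |          F           |    T     |     F     |            F             |    T     |       T        | T
F | T | T | F ||    F     |       F        |          F           |    T     |     T     |            T             |    T     |       T        | F
F | T | F | T ||    T     |       F        |          F           |    T     |     F     |            F             |    T     |       T        | T
F | T | F | F ||    F     |       F        |          F           |    T     |     T     |            T             |    T     |       T        | F
F | F | T | T ||    T     |       T        |          F           |    F     |     F     |            T             |    T     |       F        | T
F | F | T | F ||    T     |       T        |          F           |    T     |     T     |            T             |    T     |       F        | T
F | F | F | T ||    T     |       F        |          F           |    F     |     F     |            T             |    T     |       F        | T
F | F | F | F ||    T     |       F        |          F           |    T     |     T     |            T             |    T     |       F        | T
The formula is true on 12 of the 16 rows.

12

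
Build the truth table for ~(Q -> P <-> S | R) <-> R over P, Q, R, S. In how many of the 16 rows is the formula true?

P  Q  R  S     (Q -> P)  (S | R)  ((Q -> P) <-> (S | R))  ~((Q -> P) <-> (S | R))  (~((Q -> P) <-> (S | R)) <-> R)
T  T  T  T        T         T               T                        F                            F               
T  T  T  F        T         T               T                        F                            F               
T  T  F  T        T         T               T                        F                            T               
T  T  F  F        T         F               F                        T                            F               
T  F  T  T        T         T               T                        F                            F               
T  F  T  F        T         T               T                        F                            F               
T  F  F  T        T         T               T                        F                            T               
T  F  F  F        T         F               F                        T                            F               
F  T  T  T        F         T               F                        T                            T               
F  T  T  F        F         T               F                        T                            T               
F  T  F  T        F         T               F                        T                            F               
F  T  F  F        F         F               T                        F                            T               
F  F  T  T        T         T               T                        F                            F               
F  F  T  F        T         T               T                        F                            F               
F  F  F  T        T         T               T                        F                            T               
F  F  F  F        T         F               F                        T                            F               
The formula is true on 6 of the 16 rows.

6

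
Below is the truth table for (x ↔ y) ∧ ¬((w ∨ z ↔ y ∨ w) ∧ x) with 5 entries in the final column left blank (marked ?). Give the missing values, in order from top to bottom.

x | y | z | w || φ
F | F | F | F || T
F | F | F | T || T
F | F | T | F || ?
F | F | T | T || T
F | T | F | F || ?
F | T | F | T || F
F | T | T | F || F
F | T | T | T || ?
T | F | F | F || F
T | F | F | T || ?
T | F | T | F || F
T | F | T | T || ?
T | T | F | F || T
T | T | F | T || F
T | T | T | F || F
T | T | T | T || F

Row x=F, y=F, z=T, w=F: (x ↔ y) = T, ¬((w ∨ z ↔ y ∨ w) ∧ x) = T, so the formula = T.
Row x=F, y=T, z=F, w=F: (x ↔ y) = F, ¬((w ∨ z ↔ y ∨ w) ∧ x) = T, so the formula = F.
Row x=F, y=T, z=T, w=T: (x ↔ y) = F, ¬((w ∨ z ↔ y ∨ w) ∧ x) = T, so the formula = F.
Row x=T, y=F, z=F, w=T: (x ↔ y) = F, ¬((w ∨ z ↔ y ∨ w) ∧ x) = F, so the formula = F.
Row x=T, y=F, z=T, w=T: (x ↔ y) = F, ¬((w ∨ z ↔ y ∨ w) ∧ x) = F, so the formula = F.

T, F, F, F, F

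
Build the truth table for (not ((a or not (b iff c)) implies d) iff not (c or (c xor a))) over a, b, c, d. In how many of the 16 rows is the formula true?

a  b  c  d  |  (b iff c)  not (b iff c)  (a or not (b iff c))  (c xor a)  (c or (c xor a))  not (c or (c xor a))  φ
T  T  T  T  |      T            F                 T                F             T                   F            T
T  T  T  F  |      T            F                 T                F             T                   F            F
T  T  F  T  |      F            T                 T                T             T                   F            T
T  T  F  F  |      F            T                 T                T             T                   F            F
T  F  T  T  |      F            T                 T                F             T                   F            T
T  F  T  F  |      F            T                 T                F             T                   F            F
T  F  F  T  |      T            F                 T                T             T                   F            T
T  F  F  F  |      T            F                 T                T             T                   F            F
F  T  T  T  |      T            F                 F                T             T                   F            T
F  T  T  F  |      T            F                 F                T             T                   F            T
F  T  F  T  |      F            T                 T                F             F                   T            F
F  T  F  F  |      F            T                 T                F             F                   T            T
F  F  T  T  |      F            T                 T                T             T                   F            T
F  F  T  F  |      F            T                 T                T             T                   F            F
F  F  F  T  |      T            F                 F                F             F                   T            F
F  F  F  F  |      T            F                 F                F             F                   T            F
The formula is true on 8 of the 16 rows.

8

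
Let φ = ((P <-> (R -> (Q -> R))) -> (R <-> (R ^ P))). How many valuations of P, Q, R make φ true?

  P   |   Q   |   R   ||   φ  
 True |  True |  True || False
 True |  True | False || False
 True | False |  True || False
 True | False | False || False
False |  True |  True ||  True
False |  True | False ||  True
False | False |  True ||  True
False | False | False ||  True
The formula is true on 4 of the 8 rows.

4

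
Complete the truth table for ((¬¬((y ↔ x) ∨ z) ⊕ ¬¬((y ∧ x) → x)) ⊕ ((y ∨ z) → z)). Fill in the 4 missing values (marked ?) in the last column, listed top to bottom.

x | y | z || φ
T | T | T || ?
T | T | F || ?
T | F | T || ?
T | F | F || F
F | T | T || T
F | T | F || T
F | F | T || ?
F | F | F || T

Row x=T, y=T, z=T: (¬¬((y ↔ x) ∨ z) ⊕ ¬¬((y ∧ x) → x)) = F, ((y ∨ z) → z) = T, so the formula = T.
Row x=T, y=T, z=F: (¬¬((y ↔ x) ∨ z) ⊕ ¬¬((y ∧ x) → x)) = F, ((y ∨ z) → z) = F, so the formula = F.
Row x=T, y=F, z=T: (¬¬((y ↔ x) ∨ z) ⊕ ¬¬((y ∧ x) → x)) = F, ((y ∨ z) → z) = T, so the formula = T.
Row x=F, y=F, z=T: (¬¬((y ↔ x) ∨ z) ⊕ ¬¬((y ∧ x) → x)) = F, ((y ∨ z) → z) = T, so the formula = T.

T, F, T, T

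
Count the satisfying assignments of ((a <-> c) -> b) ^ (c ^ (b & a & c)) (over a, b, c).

5

a | b | c | (a <-> c) | ((a <-> c) -> b) | (b & a & c) | (c ^ (b & a & c)) | φ
- | - | - | --------- | ---------------- | ----------- | ----------------- | -
T | T | T |     T     |        T         |      T      |         F         | T
T | T | F |     F     |        T         |      F      |         F         | T
T | F | T |     T     |        F         |      F      |         T         | T
T | F | F |     F     |        T         |      F      |         F         | T
F | T | T |     F     |        T         |      F      |         T         | F
F | T | F |     T     |        T         |      F      |         F         | T
F | F | T |     F     |        T         |      F      |         T         | F
F | F | F |     T     |        F         |      F      |         F         | F
The formula is true on 5 of the 8 rows.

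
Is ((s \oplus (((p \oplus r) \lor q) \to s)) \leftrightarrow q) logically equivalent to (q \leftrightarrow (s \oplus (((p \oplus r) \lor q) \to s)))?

equivalent

  p   |   q   |   r   |   s   |   φ   |   ψ  
----- | ----- | ----- | ----- | ----- | -----
 True |  True |  True |  True | False | False
 True |  True |  True | False | False | False
 True |  True | False |  True | False | False
 True |  True | False | False | False | False
 True | False |  True |  True |  True |  True
 True | False |  True | False | False | False
 True | False | False |  True |  True |  True
 True | False | False | False |  True |  True
False |  True |  True |  True | False | False
False |  True |  True | False | False | False
False |  True | False |  True | False | False
False |  True | False | False | False | False
False | False |  True |  True |  True |  True
False | False |  True | False |  True |  True
False | False | False |  True |  True |  True
False | False | False | False | False | False
The columns for φ and ψ agree on every row, so they are logically equivalent.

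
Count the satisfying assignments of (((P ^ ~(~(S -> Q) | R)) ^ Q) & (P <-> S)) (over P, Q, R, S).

P | Q | R | S | φ
- | - | - | - | -
0 | 0 | 0 | 0 | 1
0 | 0 | 0 | 1 | 0
0 | 0 | 1 | 0 | 0
0 | 0 | 1 | 1 | 0
0 | 1 | 0 | 0 | 0
0 | 1 | 0 | 1 | 0
0 | 1 | 1 | 0 | 1
0 | 1 | 1 | 1 | 0
1 | 0 | 0 | 0 | 0
1 | 0 | 0 | 1 | 1
1 | 0 | 1 | 0 | 0
1 | 0 | 1 | 1 | 1
1 | 1 | 0 | 0 | 0
1 | 1 | 0 | 1 | 1
1 | 1 | 1 | 0 | 0
1 | 1 | 1 | 1 | 0
The formula is true on 5 of the 16 rows.

5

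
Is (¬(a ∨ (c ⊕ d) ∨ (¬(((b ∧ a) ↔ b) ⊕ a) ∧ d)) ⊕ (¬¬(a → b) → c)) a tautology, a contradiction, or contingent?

contingent

  a   |   b   |   c   |   d   ||   φ  
 True |  True |  True |  True ||  True
 True |  True |  True | False ||  True
 True |  True | False |  True || False
 True |  True | False | False || False
 True | False |  True |  True ||  True
 True | False |  True | False ||  True
 True | False | False |  True ||  True
 True | False | False | False ||  True
False |  True |  True |  True ||  True
False |  True |  True | False ||  True
False |  True | False |  True || False
False |  True | False | False ||  True
False | False |  True |  True || False
False | False |  True | False ||  True
False | False | False |  True || False
False | False | False | False ||  True
11 of 16 rows are True, so the formula is contingent.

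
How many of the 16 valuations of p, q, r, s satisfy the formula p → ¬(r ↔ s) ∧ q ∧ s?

9

p | q | r | s || (p → (¬(r ↔ s) ∧ q ∧ s))
T | T | T | T ||            F            
T | T | T | F ||            F            
T | T | F | T ||            T            
T | T | F | F ||            F            
T | F | T | T ||            F            
T | F | T | F ||            F            
T | F | F | T ||            F            
T | F | F | F ||            F            
F | T | T | T ||            T            
F | T | T | F ||            T            
F | T | F | T ||            T            
F | T | F | F ||            T            
F | F | T | T ||            T            
F | F | T | F ||            T            
F | F | F | T ||            T            
F | F | F | F ||            T            
The formula is true on 9 of the 16 rows.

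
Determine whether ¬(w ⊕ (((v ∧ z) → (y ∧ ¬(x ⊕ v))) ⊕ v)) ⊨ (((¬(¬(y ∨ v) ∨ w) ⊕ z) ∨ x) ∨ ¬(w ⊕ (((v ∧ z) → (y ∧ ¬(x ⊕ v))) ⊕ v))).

  x      y      z      w      v    |    φ      ψ  
False  False  False  False  False  |  False  False
False  False  False  False   True  |   True   True
False  False  False   True  False  |   True   True
False  False  False   True   True  |  False  False
False  False   True  False  False  |  False   True
False  False   True  False   True  |  False  False
False  False   True   True  False  |   True   True
False  False   True   True   True  |   True   True
False   True  False  False  False  |  False   True
False   True  False  False   True  |   True   True
False   True  False   True  False  |   True   True
False   True  False   True   True  |  False  False
False   True   True  False  False  |  False  False
False   True   True  False   True  |  False  False
False   True   True   True  False  |   True   True
False   True   True   True   True  |   True   True
 True  False  False  False  False  |  False   True
 True  False  False  False   True  |   True   True
 True  False  False   True  False  |   True   True
 True  False  False   True   True  |  False   True
 True  False   True  False  False  |  False   True
 True  False   True  False   True  |  False   True
 True  False   True   True  False  |   True   True
 True  False   True   True   True  |   True   True
 True   True  False  False  False  |  False   True
 True   True  False  False   True  |   True   True
 True   True  False   True  False  |   True   True
 True   True  False   True   True  |  False   True
 True   True   True  False  False  |  False   True
 True   True   True  False   True  |   True   True
 True   True   True   True  False  |   True   True
 True   True   True   True   True  |  False   True
In every row where φ is true, ψ is also true, so φ ⊨ ψ.

yes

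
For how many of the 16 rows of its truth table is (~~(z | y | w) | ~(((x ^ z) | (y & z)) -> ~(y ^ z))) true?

14

x  y  z  w     (z | y | w)  ~(z | y | w)  ~~(z | y | w)  (x ^ z)  (y & z)  ((x ^ z) | (y & z))  (y ^ z)  ~(y ^ z)  φ
0  0  0  0          0            1              0           0        0              0              0        1      0
0  0  0  1          1            0              1           0        0              0              0        1      1
0  0  1  0          1            0              1           1        0              1              1        0      1
0  0  1  1          1            0              1           1        0              1              1        0      1
0  1  0  0          1            0              1           0        0              0              1        0      1
0  1  0  1          1            0              1           0        0              0              1        0      1
0  1  1  0          1            0              1           1        1              1              0        1      1
0  1  1  1          1            0              1           1        1              1              0        1      1
1  0  0  0          0            1              0           1        0              1              0        1      0
1  0  0  1          1            0              1           1        0              1              0        1      1
1  0  1  0          1            0              1           0        0              0              1        0      1
1  0  1  1          1            0              1           0        0              0              1        0      1
1  1  0  0          1            0              1           1        0              1              1        0      1
1  1  0  1          1            0              1           1        0              1              1        0      1
1  1  1  0          1            0              1           0        1              1              0        1      1
1  1  1  1          1            0              1           0        1              1              0        1      1
The formula is true on 14 of the 16 rows.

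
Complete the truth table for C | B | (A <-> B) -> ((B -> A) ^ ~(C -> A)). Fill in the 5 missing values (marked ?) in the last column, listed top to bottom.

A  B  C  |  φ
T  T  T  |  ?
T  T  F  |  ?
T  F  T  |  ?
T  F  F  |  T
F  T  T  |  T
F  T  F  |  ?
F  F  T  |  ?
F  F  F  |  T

T, T, T, F, F

Row A=T, B=T, C=T: (C | B | (A <-> B)) = T, ((B -> A) ^ ~(C -> A)) = T, so the formula = T.
Row A=T, B=T, C=F: (C | B | (A <-> B)) = T, ((B -> A) ^ ~(C -> A)) = T, so the formula = T.
Row A=T, B=F, C=T: (C | B | (A <-> B)) = T, ((B -> A) ^ ~(C -> A)) = T, so the formula = T.
Row A=F, B=T, C=F: (C | B | (A <-> B)) = T, ((B -> A) ^ ~(C -> A)) = F, so the formula = F.
Row A=F, B=F, C=T: (C | B | (A <-> B)) = T, ((B -> A) ^ ~(C -> A)) = F, so the formula = F.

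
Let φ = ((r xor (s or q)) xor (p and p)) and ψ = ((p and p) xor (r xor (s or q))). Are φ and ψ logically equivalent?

equivalent

  p   |   q   |   r   |   s   ||   φ   |   ψ  
False | False | False | False || False | False
False | False | False |  True ||  True |  True
False | False |  True | False ||  True |  True
False | False |  True |  True || False | False
False |  True | False | False ||  True |  True
False |  True | False |  True ||  True |  True
False |  True |  True | False || False | False
False |  True |  True |  True || False | False
 True | False | False | False ||  True |  True
 True | False | False |  True || False | False
 True | False |  True | False || False | False
 True | False |  True |  True ||  True |  True
 True |  True | False | False || False | False
 True |  True | False |  True || False | False
 True |  True |  True | False ||  True |  True
 True |  True |  True |  True ||  True |  True
The columns for φ and ψ agree on every row, so they are logically equivalent.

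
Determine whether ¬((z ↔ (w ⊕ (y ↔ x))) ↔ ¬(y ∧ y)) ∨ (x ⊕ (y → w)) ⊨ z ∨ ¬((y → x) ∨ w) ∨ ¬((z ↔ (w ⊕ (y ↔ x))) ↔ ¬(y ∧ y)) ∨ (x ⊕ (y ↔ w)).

no

x | y | z | w | φ | ψ
- | - | - | - | - | -
0 | 0 | 0 | 0 | 1 | 1
0 | 0 | 0 | 1 | 1 | 0
0 | 0 | 1 | 0 | 1 | 1
0 | 0 | 1 | 1 | 1 | 1
0 | 1 | 0 | 0 | 1 | 1
0 | 1 | 0 | 1 | 1 | 1
0 | 1 | 1 | 0 | 0 | 1
0 | 1 | 1 | 1 | 1 | 1
1 | 0 | 0 | 0 | 0 | 0
1 | 0 | 0 | 1 | 1 | 1
1 | 0 | 1 | 0 | 1 | 1
1 | 0 | 1 | 1 | 0 | 1
1 | 1 | 0 | 0 | 1 | 1
1 | 1 | 0 | 1 | 1 | 1
1 | 1 | 1 | 0 | 1 | 1
1 | 1 | 1 | 1 | 0 | 1
At x=0, y=0, z=0, w=1 we have φ true but ψ false, so φ does not entail ψ.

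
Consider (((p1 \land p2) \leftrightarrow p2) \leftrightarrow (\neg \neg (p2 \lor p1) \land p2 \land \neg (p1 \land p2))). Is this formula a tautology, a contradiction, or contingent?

p1  p2  |  φ
F   F   |  F
F   T   |  F
T   F   |  F
T   T   |  F
Every row is F, so the formula is a contradiction.

contradiction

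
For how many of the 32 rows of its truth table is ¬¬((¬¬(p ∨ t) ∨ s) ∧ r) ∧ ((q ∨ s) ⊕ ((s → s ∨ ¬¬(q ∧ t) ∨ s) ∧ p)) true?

7

p | q | r | s | t | φ
- | - | - | - | - | -
T | T | T | T | T | F
T | T | T | T | F | F
T | T | T | F | T | F
T | T | T | F | F | F
T | T | F | T | T | F
T | T | F | T | F | F
T | T | F | F | T | F
T | T | F | F | F | F
T | F | T | T | T | F
T | F | T | T | F | F
T | F | T | F | T | T
T | F | T | F | F | T
T | F | F | T | T | F
T | F | F | T | F | F
T | F | F | F | T | F
T | F | F | F | F | F
F | T | T | T | T | T
F | T | T | T | F | T
F | T | T | F | T | T
F | T | T | F | F | F
F | T | F | T | T | F
F | T | F | T | F | F
F | T | F | F | T | F
F | T | F | F | F | F
F | F | T | T | T | T
F | F | T | T | F | T
F | F | T | F | T | F
F | F | T | F | F | F
F | F | F | T | T | F
F | F | F | T | F | F
F | F | F | F | T | F
F | F | F | F | F | F
The formula is true on 7 of the 32 rows.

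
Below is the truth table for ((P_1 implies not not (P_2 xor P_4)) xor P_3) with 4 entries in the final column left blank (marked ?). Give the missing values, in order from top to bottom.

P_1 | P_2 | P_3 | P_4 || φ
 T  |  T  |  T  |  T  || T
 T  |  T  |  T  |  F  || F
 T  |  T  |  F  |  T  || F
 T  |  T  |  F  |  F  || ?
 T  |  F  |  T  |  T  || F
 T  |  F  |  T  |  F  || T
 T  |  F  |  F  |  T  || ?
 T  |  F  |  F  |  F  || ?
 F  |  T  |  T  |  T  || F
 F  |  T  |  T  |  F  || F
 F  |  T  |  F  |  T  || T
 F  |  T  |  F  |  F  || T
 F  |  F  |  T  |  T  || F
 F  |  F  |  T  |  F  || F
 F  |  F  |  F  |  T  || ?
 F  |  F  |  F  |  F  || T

Row P_1=T, P_2=T, P_3=F, P_4=F: (P_1 implies not not (P_2 xor P_4)) = T, so the formula = T.
Row P_1=T, P_2=F, P_3=F, P_4=T: (P_1 implies not not (P_2 xor P_4)) = T, so the formula = T.
Row P_1=T, P_2=F, P_3=F, P_4=F: (P_1 implies not not (P_2 xor P_4)) = F, so the formula = F.
Row P_1=F, P_2=F, P_3=F, P_4=T: (P_1 implies not not (P_2 xor P_4)) = T, so the formula = T.

T, T, F, T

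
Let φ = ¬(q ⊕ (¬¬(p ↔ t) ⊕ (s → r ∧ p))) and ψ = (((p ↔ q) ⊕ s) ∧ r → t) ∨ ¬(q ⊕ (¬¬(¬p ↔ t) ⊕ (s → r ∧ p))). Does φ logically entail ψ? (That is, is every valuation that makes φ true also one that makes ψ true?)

  p      q      r      s      t    |    φ      ψ  
 True   True   True   True   True  |  False   True
 True   True   True   True  False  |   True   True
 True   True   True  False   True  |  False   True
 True   True   True  False  False  |   True  False
 True   True  False   True   True  |   True   True
 True   True  False   True  False  |  False   True
 True   True  False  False   True  |  False   True
 True   True  False  False  False  |   True   True
 True  False   True   True   True  |   True   True
 True  False   True   True  False  |  False   True
 True  False   True  False   True  |   True   True
 True  False   True  False  False  |  False   True
 True  False  False   True   True  |  False   True
 True  False  False   True  False  |   True   True
 True  False  False  False   True  |   True   True
 True  False  False  False  False  |  False   True
False   True   True   True   True  |  False   True
False   True   True   True  False  |   True  False
False   True   True  False   True  |   True   True
False   True   True  False  False  |  False   True
False   True  False   True   True  |  False   True
False   True  False   True  False  |   True   True
False   True  False  False   True  |   True   True
False   True  False  False  False  |  False   True
False  False   True   True   True  |   True   True
False  False   True   True  False  |  False   True
False  False   True  False   True  |  False   True
False  False   True  False  False  |   True  False
False  False  False   True   True  |   True   True
False  False  False   True  False  |  False   True
False  False  False  False   True  |  False   True
False  False  False  False  False  |   True   True
At p=True, q=True, r=True, s=False, t=False we have φ true but ψ false, so φ does not entail ψ.

no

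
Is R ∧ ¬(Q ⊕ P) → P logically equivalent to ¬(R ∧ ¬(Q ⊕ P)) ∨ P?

P | Q | R | φ | ψ
- | - | - | - | -
1 | 1 | 1 | 1 | 1
1 | 1 | 0 | 1 | 1
1 | 0 | 1 | 1 | 1
1 | 0 | 0 | 1 | 1
0 | 1 | 1 | 1 | 1
0 | 1 | 0 | 1 | 1
0 | 0 | 1 | 0 | 0
0 | 0 | 0 | 1 | 1
The columns for φ and ψ agree on every row, so they are logically equivalent.

equivalent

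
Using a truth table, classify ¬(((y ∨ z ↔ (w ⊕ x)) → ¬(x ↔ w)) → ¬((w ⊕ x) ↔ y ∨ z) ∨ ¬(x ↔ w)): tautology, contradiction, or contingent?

contradiction

x | y | z | w || φ
0 | 0 | 0 | 0 || 0
0 | 0 | 0 | 1 || 0
0 | 0 | 1 | 0 || 0
0 | 0 | 1 | 1 || 0
0 | 1 | 0 | 0 || 0
0 | 1 | 0 | 1 || 0
0 | 1 | 1 | 0 || 0
0 | 1 | 1 | 1 || 0
1 | 0 | 0 | 0 || 0
1 | 0 | 0 | 1 || 0
1 | 0 | 1 | 0 || 0
1 | 0 | 1 | 1 || 0
1 | 1 | 0 | 0 || 0
1 | 1 | 0 | 1 || 0
1 | 1 | 1 | 0 || 0
1 | 1 | 1 | 1 || 0
Every row is 0, so the formula is a contradiction.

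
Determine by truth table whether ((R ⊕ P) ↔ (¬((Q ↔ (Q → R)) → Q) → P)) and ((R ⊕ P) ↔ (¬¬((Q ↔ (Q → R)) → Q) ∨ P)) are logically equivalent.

P | Q | R | φ | ψ
- | - | - | - | -
F | F | F | F | F
F | F | T | T | T
F | T | F | F | F
F | T | T | T | T
T | F | F | T | T
T | F | T | F | F
T | T | F | T | T
T | T | T | F | F
The columns for φ and ψ agree on every row, so they are logically equivalent.

equivalent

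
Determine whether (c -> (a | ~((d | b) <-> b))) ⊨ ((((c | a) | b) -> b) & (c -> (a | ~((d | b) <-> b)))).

no

a | b | c | d || φ | ψ
F | F | F | F || T | T
F | F | F | T || T | T
F | F | T | F || F | F
F | F | T | T || T | F
F | T | F | F || T | T
F | T | F | T || T | T
F | T | T | F || F | F
F | T | T | T || F | F
T | F | F | F || T | F
T | F | F | T || T | F
T | F | T | F || T | F
T | F | T | T || T | F
T | T | F | F || T | T
T | T | F | T || T | T
T | T | T | F || T | T
T | T | T | T || T | T
At a=F, b=F, c=T, d=T we have φ true but ψ false, so φ does not entail ψ.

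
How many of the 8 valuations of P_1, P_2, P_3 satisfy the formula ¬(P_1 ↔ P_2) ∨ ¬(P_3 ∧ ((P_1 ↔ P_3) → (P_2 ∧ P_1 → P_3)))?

6

P_1  P_2  P_3  |  φ
 1    1    1   |  0
 1    1    0   |  1
 1    0    1   |  1
 1    0    0   |  1
 0    1    1   |  1
 0    1    0   |  1
 0    0    1   |  0
 0    0    0   |  1
The formula is true on 6 of the 8 rows.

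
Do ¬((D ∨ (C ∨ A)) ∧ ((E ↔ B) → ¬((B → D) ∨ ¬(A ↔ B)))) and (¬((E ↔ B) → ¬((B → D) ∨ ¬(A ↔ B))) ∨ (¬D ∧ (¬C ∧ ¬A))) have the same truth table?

  A      B      C      D      E    |    φ      ψ  
 True   True   True   True   True  |   True   True
 True   True   True   True  False  |  False  False
 True   True   True  False   True  |  False  False
 True   True   True  False  False  |  False  False
 True   True  False   True   True  |   True   True
 True   True  False   True  False  |  False  False
 True   True  False  False   True  |  False  False
 True   True  False  False  False  |  False  False
 True  False   True   True   True  |  False  False
 True  False   True   True  False  |   True   True
 True  False   True  False   True  |  False  False
 True  False   True  False  False  |   True   True
 True  False  False   True   True  |  False  False
 True  False  False   True  False  |   True   True
 True  False  False  False   True  |  False  False
 True  False  False  False  False  |   True   True
False   True   True   True   True  |   True   True
False   True   True   True  False  |  False  False
False   True   True  False   True  |   True   True
False   True   True  False  False  |  False  False
False   True  False   True   True  |   True   True
False   True  False   True  False  |  False  False
False   True  False  False   True  |   True   True
False   True  False  False  False  |   True   True
False  False   True   True   True  |  False  False
False  False   True   True  False  |   True   True
False  False   True  False   True  |  False  False
False  False   True  False  False  |   True   True
False  False  False   True   True  |  False  False
False  False  False   True  False  |   True   True
False  False  False  False   True  |   True   True
False  False  False  False  False  |   True   True
The columns for φ and ψ agree on every row, so they are logically equivalent.

equivalent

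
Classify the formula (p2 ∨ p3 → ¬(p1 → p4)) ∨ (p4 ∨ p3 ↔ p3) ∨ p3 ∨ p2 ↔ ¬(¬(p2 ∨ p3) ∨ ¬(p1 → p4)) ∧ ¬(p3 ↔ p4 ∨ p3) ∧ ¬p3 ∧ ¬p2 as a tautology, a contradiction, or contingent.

p1  p2  p3  p4  |  (p2 ∨ p3)  (p1 → p4)  ¬(p1 → p4)  ((p2 ∨ p3) → ¬(p1 → p4))  (p4 ∨ p3)  ((p4 ∨ p3) ↔ p3)  ¬(p2 ∨ p3)  (¬(p2 ∨ p3) ∨ ¬(p1 → p4))  ¬(¬(p2 ∨ p3) ∨ ¬(p1 → p4))  (p3 ↔ (p4 ∨ p3))  ¬(p3 ↔ (p4 ∨ p3))  ¬p3  ¬p2  φ
T   T   T   T   |      T          T          F                  F                  T             T              F                   F                          T                      T                  F           F    F   F
T   T   T   F   |      T          F          T                  T                  T             T              F                   T                          F                      T                  F           F    F   F
T   T   F   T   |      T          T          F                  F                  T             F              F                   F                          T                      F                  T           T    F   F
T   T   F   F   |      T          F          T                  T                  F             T              F                   T                          F                      T                  F           T    F   F
T   F   T   T   |      T          T          F                  F                  T             T              F                   F                          T                      T                  F           F    T   F
T   F   T   F   |      T          F          T                  T                  T             T              F                   T                          F                      T                  F           F    T   F
T   F   F   T   |      F          T          F                  T                  T             F              T                   T                          F                      F                  T           T    T   F
T   F   F   F   |      F          F          T                  T                  F             T              T                   T                          F                      T                  F           T    T   F
F   T   T   T   |      T          T          F                  F                  T             T              F                   F                          T                      T                  F           F    F   F
F   T   T   F   |      T          T          F                  F                  T             T              F                   F                          T                      T                  F           F    F   F
F   T   F   T   |      T          T          F                  F                  T             F              F                   F                          T                      F                  T           T    F   F
F   T   F   F   |      T          T          F                  F                  F             T              F                   F                          T                      T                  F           T    F   F
F   F   T   T   |      T          T          F                  F                  T             T              F                   F                          T                      T                  F           F    T   F
F   F   T   F   |      T          T          F                  F                  T             T              F                   F                          T                      T                  F           F    T   F
F   F   F   T   |      F          T          F                  T                  T             F              T                   T                          F                      F                  T           T    T   F
F   F   F   F   |      F          T          F                  T                  F             T              T                   T                          F                      T                  F           T    T   F
Every row is F, so the formula is a contradiction.

contradiction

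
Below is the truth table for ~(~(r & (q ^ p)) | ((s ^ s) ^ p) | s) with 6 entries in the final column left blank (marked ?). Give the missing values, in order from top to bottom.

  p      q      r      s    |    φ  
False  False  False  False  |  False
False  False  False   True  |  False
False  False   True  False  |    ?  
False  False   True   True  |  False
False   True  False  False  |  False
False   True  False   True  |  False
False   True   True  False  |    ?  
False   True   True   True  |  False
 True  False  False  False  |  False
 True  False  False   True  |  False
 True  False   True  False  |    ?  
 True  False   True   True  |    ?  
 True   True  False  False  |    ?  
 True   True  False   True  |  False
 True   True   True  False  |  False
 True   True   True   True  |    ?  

False, True, False, False, False, False

Row p=False, q=False, r=True, s=False: ~(r & (q ^ p)) = True, ((s ^ s) ^ p) = False, (~(r & (q ^ p)) | ((s ^ s) ^ p) | s) = True, so the formula = False.
Row p=False, q=True, r=True, s=False: ~(r & (q ^ p)) = False, ((s ^ s) ^ p) = False, (~(r & (q ^ p)) | ((s ^ s) ^ p) | s) = False, so the formula = True.
Row p=True, q=False, r=True, s=False: ~(r & (q ^ p)) = False, ((s ^ s) ^ p) = True, (~(r & (q ^ p)) | ((s ^ s) ^ p) | s) = True, so the formula = False.
Row p=True, q=False, r=True, s=True: ~(r & (q ^ p)) = False, ((s ^ s) ^ p) = True, (~(r & (q ^ p)) | ((s ^ s) ^ p) | s) = True, so the formula = False.
Row p=True, q=True, r=False, s=False: ~(r & (q ^ p)) = True, ((s ^ s) ^ p) = True, (~(r & (q ^ p)) | ((s ^ s) ^ p) | s) = True, so the formula = False.
Row p=True, q=True, r=True, s=True: ~(r & (q ^ p)) = True, ((s ^ s) ^ p) = True, (~(r & (q ^ p)) | ((s ^ s) ^ p) | s) = True, so the formula = False.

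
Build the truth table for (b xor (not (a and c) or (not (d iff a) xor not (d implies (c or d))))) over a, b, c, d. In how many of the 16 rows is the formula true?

8

a | b | c | d | φ
- | - | - | - | -
0 | 0 | 0 | 0 | 1
0 | 0 | 0 | 1 | 1
0 | 0 | 1 | 0 | 1
0 | 0 | 1 | 1 | 1
0 | 1 | 0 | 0 | 0
0 | 1 | 0 | 1 | 0
0 | 1 | 1 | 0 | 0
0 | 1 | 1 | 1 | 0
1 | 0 | 0 | 0 | 1
1 | 0 | 0 | 1 | 1
1 | 0 | 1 | 0 | 1
1 | 0 | 1 | 1 | 0
1 | 1 | 0 | 0 | 0
1 | 1 | 0 | 1 | 0
1 | 1 | 1 | 0 | 0
1 | 1 | 1 | 1 | 1
The formula is true on 8 of the 16 rows.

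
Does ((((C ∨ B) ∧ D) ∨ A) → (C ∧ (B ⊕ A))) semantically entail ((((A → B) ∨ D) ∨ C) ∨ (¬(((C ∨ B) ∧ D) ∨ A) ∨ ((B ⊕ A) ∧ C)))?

yes

  A      B      C      D    |    φ      ψ  
False  False  False  False  |   True   True
False  False  False   True  |   True   True
False  False   True  False  |   True   True
False  False   True   True  |  False   True
False   True  False  False  |   True   True
False   True  False   True  |  False   True
False   True   True  False  |   True   True
False   True   True   True  |   True   True
 True  False  False  False  |  False  False
 True  False  False   True  |  False   True
 True  False   True  False  |   True   True
 True  False   True   True  |   True   True
 True   True  False  False  |  False   True
 True   True  False   True  |  False   True
 True   True   True  False  |  False   True
 True   True   True   True  |  False   True
In every row where φ is true, ψ is also true, so φ ⊨ ψ.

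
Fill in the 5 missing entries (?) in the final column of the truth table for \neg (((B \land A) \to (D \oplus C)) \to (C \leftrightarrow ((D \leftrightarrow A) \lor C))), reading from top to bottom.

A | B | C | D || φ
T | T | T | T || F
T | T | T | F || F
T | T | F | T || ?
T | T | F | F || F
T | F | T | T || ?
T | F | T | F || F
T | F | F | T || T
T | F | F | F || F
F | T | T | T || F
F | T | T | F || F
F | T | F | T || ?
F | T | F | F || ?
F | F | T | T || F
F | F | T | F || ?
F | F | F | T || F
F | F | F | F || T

Row A=T, B=T, C=F, D=T: ((B \land A) \to (D \oplus C)) = T, (C \leftrightarrow ((D \leftrightarrow A) \lor C)) = F, (((B \land A) \to (D \oplus C)) \to (C \leftrightarrow ((D \leftrightarrow A) \lor C))) = F, so the formula = T.
Row A=T, B=F, C=T, D=T: ((B \land A) \to (D \oplus C)) = T, (C \leftrightarrow ((D \leftrightarrow A) \lor C)) = T, (((B \land A) \to (D \oplus C)) \to (C \leftrightarrow ((D \leftrightarrow A) \lor C))) = T, so the formula = F.
Row A=F, B=T, C=F, D=T: ((B \land A) \to (D \oplus C)) = T, (C \leftrightarrow ((D \leftrightarrow A) \lor C)) = T, (((B \land A) \to (D \oplus C)) \to (C \leftrightarrow ((D \leftrightarrow A) \lor C))) = T, so the formula = F.
Row A=F, B=T, C=F, D=F: ((B \land A) \to (D \oplus C)) = T, (C \leftrightarrow ((D \leftrightarrow A) \lor C)) = F, (((B \land A) \to (D \oplus C)) \to (C \leftrightarrow ((D \leftrightarrow A) \lor C))) = F, so the formula = T.
Row A=F, B=F, C=T, D=F: ((B \land A) \to (D \oplus C)) = T, (C \leftrightarrow ((D \leftrightarrow A) \lor C)) = T, (((B \land A) \to (D \oplus C)) \to (C \leftrightarrow ((D \leftrightarrow A) \lor C))) = T, so the formula = F.

T, F, F, T, F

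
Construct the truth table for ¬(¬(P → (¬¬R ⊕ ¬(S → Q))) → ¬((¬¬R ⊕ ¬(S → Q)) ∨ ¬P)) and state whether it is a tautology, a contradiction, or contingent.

P  Q  R  S  |  ¬R  ¬¬R  (S → Q)  ¬(S → Q)  (¬¬R ⊕ ¬(S → Q))  (P → (¬¬R ⊕ ¬(S → Q)))  ¬(P → (¬¬R ⊕ ¬(S → Q)))  ¬P  ((¬¬R ⊕ ¬(S → Q)) ∨ ¬P)  ¬((¬¬R ⊕ ¬(S → Q)) ∨ ¬P)  φ
T  T  T  T  |  F    T      T        F             T                    T                        F             F              T                        F              F
T  T  T  F  |  F    T      T        F             T                    T                        F             F              T                        F              F
T  T  F  T  |  T    F      T        F             F                    F                        T             F              F                        T              F
T  T  F  F  |  T    F      T        F             F                    F                        T             F              F                        T              F
T  F  T  T  |  F    T      F        T             F                    F                        T             F              F                        T              F
T  F  T  F  |  F    T      T        F             T                    T                        F             F              T                        F              F
T  F  F  T  |  T    F      F        T             T                    T                        F             F              T                        F              F
T  F  F  F  |  T    F      T        F             F                    F                        T             F              F                        T              F
F  T  T  T  |  F    T      T        F             T                    T                        F             T              T                        F              F
F  T  T  F  |  F    T      T        F             T                    T                        F             T              T                        F              F
F  T  F  T  |  T    F      T        F             F                    T                        F             T              T                        F              F
F  T  F  F  |  T    F      T        F             F                    T                        F             T              T                        F              F
F  F  T  T  |  F    T      F        T             F                    T                        F             T              T                        F              F
F  F  T  F  |  F    T      T        F             T                    T                        F             T              T                        F              F
F  F  F  T  |  T    F      F        T             T                    T                        F             T              T                        F              F
F  F  F  F  |  T    F      T        F             F                    T                        F             T              T                        F              F
Every row is F, so the formula is a contradiction.

contradiction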